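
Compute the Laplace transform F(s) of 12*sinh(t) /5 12/(5*(s^2 - 1) ) 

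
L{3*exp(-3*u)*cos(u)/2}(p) 3*(p + 3)/(2*((p + 3)^2 + 1))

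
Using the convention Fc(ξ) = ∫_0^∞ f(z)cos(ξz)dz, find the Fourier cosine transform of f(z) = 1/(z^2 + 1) pi * exp(-ξ)/2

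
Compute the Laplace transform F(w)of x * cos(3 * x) (w^2 - 9)/(w^2 + 9)^2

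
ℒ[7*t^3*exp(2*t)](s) 42/(s - 2)^4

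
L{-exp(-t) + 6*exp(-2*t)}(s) 6/(s + 2) - 1/(s + 1)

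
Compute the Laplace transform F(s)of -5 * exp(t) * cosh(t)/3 5 * (1 - s)/(3 * s * (s - 2))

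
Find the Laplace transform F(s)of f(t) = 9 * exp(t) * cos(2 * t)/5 9 * (s - 1)/(5 * ((s - 1)^2 + 4))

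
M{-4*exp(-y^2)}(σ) -2*gamma(σ/2)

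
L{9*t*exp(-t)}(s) 9/(s + 1)^2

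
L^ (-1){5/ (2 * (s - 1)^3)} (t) 5 * t^2 * exp (t)/4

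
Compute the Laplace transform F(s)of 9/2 9/(2*s)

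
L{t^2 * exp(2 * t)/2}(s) (s - 2)^(-3)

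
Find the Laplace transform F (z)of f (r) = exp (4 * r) 1/ (z - 4)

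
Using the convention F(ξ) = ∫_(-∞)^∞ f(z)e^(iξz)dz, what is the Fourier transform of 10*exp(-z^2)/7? 10*sqrt(pi)*exp(-ξ^2/4)/7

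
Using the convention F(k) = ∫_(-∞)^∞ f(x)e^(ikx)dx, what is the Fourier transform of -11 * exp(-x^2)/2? -11 * sqrt(pi) * exp(-k^2/4)/2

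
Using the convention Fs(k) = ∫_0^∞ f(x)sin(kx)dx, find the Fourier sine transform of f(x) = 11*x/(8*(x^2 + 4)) 11*pi*exp(-2*k)/16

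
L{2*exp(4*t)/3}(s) 2/(3*(s - 4))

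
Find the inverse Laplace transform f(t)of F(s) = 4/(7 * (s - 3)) 4 * exp(3 * t)/7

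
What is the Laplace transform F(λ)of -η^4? -24/λ^5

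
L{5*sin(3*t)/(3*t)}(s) 5*atan(3/s)/3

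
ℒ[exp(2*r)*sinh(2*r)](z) 2/(z*(z - 4))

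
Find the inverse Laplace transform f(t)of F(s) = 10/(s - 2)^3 5 * t^2 * exp(2 * t)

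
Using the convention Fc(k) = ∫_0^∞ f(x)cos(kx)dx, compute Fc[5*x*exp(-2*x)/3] 5*(4 - k^2)/(3*(k^2 + 4)^2)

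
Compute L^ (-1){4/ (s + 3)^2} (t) 4 * t * exp (-3 * t)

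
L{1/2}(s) 1/(2 * s) 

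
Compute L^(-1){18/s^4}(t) 3 * t^3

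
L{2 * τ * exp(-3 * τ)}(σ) 2/(σ + 3)^2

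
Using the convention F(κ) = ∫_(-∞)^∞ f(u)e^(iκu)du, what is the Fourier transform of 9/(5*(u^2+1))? 9*pi*exp(-Abs(κ))/5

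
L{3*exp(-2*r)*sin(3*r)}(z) 9/((z + 2)^2 + 9)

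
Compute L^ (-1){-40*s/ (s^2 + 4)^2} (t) -10*t*sin (2*t)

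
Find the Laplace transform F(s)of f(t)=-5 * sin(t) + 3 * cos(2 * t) 3 * s/(s^2 + 4) - 5/(s^2 + 1)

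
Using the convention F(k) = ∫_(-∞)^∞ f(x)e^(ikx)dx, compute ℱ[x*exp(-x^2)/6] I*sqrt(pi)*k*exp(-k^2/4)/12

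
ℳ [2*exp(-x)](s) 2*gamma(s)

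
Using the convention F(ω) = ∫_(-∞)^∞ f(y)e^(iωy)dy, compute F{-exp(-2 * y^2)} -sqrt(2) * sqrt(pi) * exp(-ω^2/8)/2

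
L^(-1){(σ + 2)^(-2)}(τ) τ*exp(-2*τ)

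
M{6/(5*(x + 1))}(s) 6*pi*csc(pi*s)/5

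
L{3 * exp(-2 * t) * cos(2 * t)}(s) 3 * (s + 2)/((s + 2)^2 + 4)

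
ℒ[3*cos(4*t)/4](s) 3*s/(4*(s^2 + 16))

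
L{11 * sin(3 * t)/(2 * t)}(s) 11 * atan(3/s)/2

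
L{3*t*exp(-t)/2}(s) 3/(2*(s+1)^2)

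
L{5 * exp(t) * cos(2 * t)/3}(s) 5 * (s - 1)/(3 * ((s - 1)^2 + 4))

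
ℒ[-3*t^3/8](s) -9/(4*s^4)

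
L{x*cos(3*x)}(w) (w^2 - 9)/(w^2 + 9)^2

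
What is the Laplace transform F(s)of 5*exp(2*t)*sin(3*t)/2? 15/(2*((s - 2)^2 + 9))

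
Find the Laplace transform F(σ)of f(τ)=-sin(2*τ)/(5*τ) -atan(2/σ)/5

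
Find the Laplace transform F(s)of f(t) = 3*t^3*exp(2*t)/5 18/(5*(s - 2)^4)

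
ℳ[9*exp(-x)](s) 9*gamma(s)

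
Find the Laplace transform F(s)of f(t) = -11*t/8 -11/(8*s^2)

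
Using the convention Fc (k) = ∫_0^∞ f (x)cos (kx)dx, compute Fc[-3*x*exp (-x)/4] 3*(k^2-1)/ (4*(k^2 + 1)^2)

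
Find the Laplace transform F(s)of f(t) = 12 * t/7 12/(7 * s^2)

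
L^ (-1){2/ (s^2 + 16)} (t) sin (4 * t)/2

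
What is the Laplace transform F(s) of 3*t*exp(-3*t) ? 3/(s+3) ^2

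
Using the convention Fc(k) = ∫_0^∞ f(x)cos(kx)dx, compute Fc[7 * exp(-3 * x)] 21/(k^2 + 9)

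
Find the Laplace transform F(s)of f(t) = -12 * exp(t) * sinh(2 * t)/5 -24/(5 * (s - 1)^2 - 20)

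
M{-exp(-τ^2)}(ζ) -gamma(ζ/2)/2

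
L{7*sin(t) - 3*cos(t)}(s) 7/(s^2+1) - 3*s/(s^2+1)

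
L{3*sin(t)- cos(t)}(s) 3/(s^2 + 1)- s/(s^2 + 1)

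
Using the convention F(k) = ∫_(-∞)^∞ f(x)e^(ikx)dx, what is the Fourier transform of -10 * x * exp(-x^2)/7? -5 * I * sqrt(pi) * k * exp(-k^2/4)/7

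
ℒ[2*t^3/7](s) 12/(7*s^4) 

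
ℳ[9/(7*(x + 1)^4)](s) 3*gamma(s)*gamma(4 - s)/14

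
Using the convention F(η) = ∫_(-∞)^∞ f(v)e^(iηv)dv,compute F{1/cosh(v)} pi/cosh(pi * η/2)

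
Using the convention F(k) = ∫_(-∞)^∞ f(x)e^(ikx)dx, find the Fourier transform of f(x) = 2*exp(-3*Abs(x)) 12/(k^2 + 9)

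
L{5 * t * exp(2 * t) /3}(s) 5/(3 * (s - 2) ^2) 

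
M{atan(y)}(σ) -pi*sec(pi*σ/2)/(2*σ)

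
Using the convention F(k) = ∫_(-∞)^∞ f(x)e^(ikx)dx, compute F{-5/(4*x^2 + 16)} -5*pi*exp(-2*Abs(k))/8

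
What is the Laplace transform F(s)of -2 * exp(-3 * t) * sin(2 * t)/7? -4/(7 * (s + 3)^2 + 28)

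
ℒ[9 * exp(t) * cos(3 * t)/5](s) 9 * (s - 1)/(5 * ((s - 1)^2 + 9))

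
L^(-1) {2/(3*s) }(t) 2/3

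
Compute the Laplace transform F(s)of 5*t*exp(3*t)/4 5/(4*(s - 3)^2)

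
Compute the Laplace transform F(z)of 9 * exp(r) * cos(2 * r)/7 9 * (z - 1)/(7 * ((z - 1)^2 + 4))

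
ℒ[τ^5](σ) 120/σ^6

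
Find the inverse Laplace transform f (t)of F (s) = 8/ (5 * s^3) 4 * t^2/5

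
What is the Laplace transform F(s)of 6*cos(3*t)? 6*s/(s^2 + 9)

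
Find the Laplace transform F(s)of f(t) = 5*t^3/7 30/(7*s^4)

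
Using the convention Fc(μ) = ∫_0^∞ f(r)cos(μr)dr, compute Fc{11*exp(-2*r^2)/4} 11*sqrt(2)*sqrt(pi)*exp(-μ^2/8)/16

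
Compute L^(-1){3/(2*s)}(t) 3/2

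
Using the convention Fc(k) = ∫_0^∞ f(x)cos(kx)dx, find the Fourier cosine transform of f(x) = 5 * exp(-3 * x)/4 15/(4 * (k^2+9))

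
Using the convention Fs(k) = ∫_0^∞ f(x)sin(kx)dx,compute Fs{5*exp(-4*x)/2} 5*k/(2*(k^2 + 16))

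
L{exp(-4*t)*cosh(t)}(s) (s + 4)/((s + 4)^2 - 1)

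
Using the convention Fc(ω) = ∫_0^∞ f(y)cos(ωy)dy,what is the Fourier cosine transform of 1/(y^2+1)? pi*exp(-ω)/2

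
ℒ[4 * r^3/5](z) 24/(5 * z^4)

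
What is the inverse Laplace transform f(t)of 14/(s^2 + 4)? 7*sin(2*t)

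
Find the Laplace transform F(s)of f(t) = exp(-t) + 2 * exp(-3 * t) 2/(s + 3) + 1/(s + 1)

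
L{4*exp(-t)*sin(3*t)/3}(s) 4/((s + 1)^2 + 9)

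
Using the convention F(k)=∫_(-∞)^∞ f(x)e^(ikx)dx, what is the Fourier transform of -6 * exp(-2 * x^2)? -3 * sqrt(2) * sqrt(pi) * exp(-k^2/8)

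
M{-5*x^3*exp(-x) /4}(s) -5*gamma(s+3) /4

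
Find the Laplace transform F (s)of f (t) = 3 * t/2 3/ (2 * s^2)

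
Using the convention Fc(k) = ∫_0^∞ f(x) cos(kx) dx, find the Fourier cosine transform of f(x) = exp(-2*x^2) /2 sqrt(2)*sqrt(pi)*exp(-k^2/8) /8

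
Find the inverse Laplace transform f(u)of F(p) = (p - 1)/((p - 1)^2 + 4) exp(u)*cos(2*u)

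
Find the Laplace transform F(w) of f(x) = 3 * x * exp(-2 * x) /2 3/(2 * (w + 2) ^2) 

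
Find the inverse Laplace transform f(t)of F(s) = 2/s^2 2*t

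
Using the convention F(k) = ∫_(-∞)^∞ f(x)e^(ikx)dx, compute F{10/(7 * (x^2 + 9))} 10 * pi * exp(-3 * Abs(k))/21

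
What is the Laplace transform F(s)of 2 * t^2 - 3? 4/s^3 - 3/s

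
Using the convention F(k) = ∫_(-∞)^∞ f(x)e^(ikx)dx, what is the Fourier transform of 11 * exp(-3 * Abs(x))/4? 33/(2 * (k^2 + 9))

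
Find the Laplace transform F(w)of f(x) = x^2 2/w^3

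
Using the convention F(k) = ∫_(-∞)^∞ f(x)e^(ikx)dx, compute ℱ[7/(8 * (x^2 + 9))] 7 * pi * exp(-3 * Abs(k))/24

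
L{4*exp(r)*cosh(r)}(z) 4*(z - 1)/(z*(z - 2))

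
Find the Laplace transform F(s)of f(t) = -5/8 -5/(8*s)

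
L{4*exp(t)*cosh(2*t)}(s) 4*(s - 1)/((s - 1)^2 - 4)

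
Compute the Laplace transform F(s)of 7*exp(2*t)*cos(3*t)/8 7*(s - 2)/(8*((s - 2)^2 + 9))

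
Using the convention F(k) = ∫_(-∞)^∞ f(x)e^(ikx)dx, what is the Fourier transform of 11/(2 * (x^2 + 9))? 11 * pi * exp(-3 * Abs(k))/6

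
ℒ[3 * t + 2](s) 3/s^2 + 2/s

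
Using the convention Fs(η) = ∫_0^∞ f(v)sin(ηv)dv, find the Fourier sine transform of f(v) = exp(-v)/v atan(η)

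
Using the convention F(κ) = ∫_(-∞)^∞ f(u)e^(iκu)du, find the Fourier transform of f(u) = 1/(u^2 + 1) pi*exp(-Abs(κ))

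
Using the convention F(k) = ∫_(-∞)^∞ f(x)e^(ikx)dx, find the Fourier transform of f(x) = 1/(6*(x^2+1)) pi*exp(-Abs(k))/6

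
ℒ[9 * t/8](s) 9/(8 * s^2)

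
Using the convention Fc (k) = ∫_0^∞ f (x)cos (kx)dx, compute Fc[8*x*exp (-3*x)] 8*(9 - k^2)/ (k^2+9)^2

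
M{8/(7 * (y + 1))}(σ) 8 * pi * csc(pi * σ)/7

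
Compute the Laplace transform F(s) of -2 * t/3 -2/(3 * s^2) 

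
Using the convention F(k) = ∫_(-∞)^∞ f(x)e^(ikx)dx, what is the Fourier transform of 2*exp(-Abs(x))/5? 4/(5*(k^2+1))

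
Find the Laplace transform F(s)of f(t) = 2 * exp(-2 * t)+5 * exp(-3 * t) 2/(s+2)+5/(s+3)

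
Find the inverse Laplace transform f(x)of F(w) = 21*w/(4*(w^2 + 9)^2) 7*x*sin(3*x)/8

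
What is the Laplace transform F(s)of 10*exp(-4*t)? 10/(s + 4)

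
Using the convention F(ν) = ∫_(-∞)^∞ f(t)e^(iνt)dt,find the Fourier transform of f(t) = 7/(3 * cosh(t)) 7 * pi/(3 * cosh(pi * ν/2))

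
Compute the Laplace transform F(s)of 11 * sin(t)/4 11/(4 * (s^2+1))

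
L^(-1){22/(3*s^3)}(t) 11*t^2/3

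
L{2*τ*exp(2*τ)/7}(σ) 2/(7*(σ - 2)^2)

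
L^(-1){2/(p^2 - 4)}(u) sinh(2 * u)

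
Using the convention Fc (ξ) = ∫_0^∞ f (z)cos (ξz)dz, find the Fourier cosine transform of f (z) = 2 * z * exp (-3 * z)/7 2 * (9 - ξ^2)/ (7 * (ξ^2 + 9)^2)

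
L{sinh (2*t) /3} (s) 2/ (3*(s^2 - 4) ) 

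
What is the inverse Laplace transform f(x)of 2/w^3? x^2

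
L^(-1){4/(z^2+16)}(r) sin(4*r)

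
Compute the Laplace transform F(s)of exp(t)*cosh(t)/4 (s - 1)/(4*s*(s - 2))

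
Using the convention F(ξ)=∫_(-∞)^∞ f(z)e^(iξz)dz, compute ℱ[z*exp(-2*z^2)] sqrt(2)*I*sqrt(pi)*ξ*exp(-ξ^2/8)/8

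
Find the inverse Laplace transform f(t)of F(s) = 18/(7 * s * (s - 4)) 9 * exp(2 * t) * sinh(2 * t)/7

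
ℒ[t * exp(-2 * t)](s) (s + 2)^(-2)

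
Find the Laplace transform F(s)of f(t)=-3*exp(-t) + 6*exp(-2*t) 6/(s + 2) - 3/(s + 1)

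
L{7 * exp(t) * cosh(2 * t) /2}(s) 7 * (s - 1) /(2 * ((s - 1) ^2 - 4) ) 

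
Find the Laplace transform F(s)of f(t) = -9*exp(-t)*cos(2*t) 9*(-s - 1)/((s+1)^2+4)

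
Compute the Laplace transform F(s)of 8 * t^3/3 16/s^4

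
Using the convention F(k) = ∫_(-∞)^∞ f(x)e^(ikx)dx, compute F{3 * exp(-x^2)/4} 3 * sqrt(pi) * exp(-k^2/4)/4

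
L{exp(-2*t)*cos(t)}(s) (s + 2)/((s + 2)^2 + 1)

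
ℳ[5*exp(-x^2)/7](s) 5*gamma(s/2)/14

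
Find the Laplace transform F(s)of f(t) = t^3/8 3/(4 * s^4)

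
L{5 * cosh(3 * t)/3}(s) 5 * s/(3 * (s^2 - 9))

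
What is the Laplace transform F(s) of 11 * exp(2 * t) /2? 11/(2 * (s - 2) ) 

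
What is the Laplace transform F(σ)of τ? σ^(-2)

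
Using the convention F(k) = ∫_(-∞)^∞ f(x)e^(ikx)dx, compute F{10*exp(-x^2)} 10*sqrt(pi)*exp(-k^2/4)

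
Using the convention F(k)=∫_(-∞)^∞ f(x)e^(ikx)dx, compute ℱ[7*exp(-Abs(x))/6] 7/(3*(k^2 + 1))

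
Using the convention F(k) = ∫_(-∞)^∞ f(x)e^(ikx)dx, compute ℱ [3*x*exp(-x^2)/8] 3*I*sqrt(pi)*k*exp(-k^2/4)/16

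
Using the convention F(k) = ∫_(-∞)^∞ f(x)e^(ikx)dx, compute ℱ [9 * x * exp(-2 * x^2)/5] 9 * sqrt(2) * I * sqrt(pi) * k * exp(-k^2/8)/40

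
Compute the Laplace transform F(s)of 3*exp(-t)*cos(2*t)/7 3*(s+1)/(7*((s+1)^2+4))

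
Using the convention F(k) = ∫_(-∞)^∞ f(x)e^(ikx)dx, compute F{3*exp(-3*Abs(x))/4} 9/(2*(k^2 + 9))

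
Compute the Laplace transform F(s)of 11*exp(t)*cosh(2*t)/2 11*(s - 1)/(2*((s - 1)^2 - 4))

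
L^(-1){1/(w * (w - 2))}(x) exp(x) * sinh(x)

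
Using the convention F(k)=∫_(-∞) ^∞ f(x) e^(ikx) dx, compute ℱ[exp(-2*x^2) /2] sqrt(2)*sqrt(pi)*exp(-k^2/8) /4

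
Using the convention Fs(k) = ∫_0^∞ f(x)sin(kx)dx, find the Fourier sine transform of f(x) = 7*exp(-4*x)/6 7*k/(6*(k^2+16))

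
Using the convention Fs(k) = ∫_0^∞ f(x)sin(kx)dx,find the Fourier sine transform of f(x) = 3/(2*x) 3*pi/4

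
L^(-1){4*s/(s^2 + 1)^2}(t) 2*t*sin(t)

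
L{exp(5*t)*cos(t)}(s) (s - 5)/((s - 5)^2 + 1)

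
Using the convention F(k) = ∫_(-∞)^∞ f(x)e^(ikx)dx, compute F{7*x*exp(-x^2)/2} 7*I*sqrt(pi)*k*exp(-k^2/4)/4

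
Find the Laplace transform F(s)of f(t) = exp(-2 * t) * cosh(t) (s+2)/((s+2)^2 - 1)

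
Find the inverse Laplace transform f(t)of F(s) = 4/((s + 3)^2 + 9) 4*exp(-3*t)*sin(3*t)/3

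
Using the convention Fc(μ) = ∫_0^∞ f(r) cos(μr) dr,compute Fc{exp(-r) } 1/(μ^2 + 1) 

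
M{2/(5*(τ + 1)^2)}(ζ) -2*pi*(ζ - 1)/(5*sin(pi*ζ))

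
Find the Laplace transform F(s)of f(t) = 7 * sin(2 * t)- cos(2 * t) 14/(s^2+4)- s/(s^2+4)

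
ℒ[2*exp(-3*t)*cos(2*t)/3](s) 2*(s + 3)/(3*((s + 3)^2 + 4))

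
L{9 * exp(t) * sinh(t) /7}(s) 9/(7 * s * (s - 2) ) 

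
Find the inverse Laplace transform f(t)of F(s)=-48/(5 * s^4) -8 * t^3/5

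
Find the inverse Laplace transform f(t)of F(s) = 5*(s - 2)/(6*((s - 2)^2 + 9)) 5*exp(2*t)*cos(3*t)/6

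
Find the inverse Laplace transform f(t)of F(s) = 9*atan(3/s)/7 9*sin(3*t)/(7*t)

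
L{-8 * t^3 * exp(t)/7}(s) -48/(7 * (s - 1)^4)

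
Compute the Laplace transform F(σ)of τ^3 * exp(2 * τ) 6/(σ - 2)^4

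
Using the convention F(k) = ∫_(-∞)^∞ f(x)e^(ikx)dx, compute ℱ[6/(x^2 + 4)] 3*pi*exp(-2*Abs(k))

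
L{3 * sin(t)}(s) 3/(s^2 + 1)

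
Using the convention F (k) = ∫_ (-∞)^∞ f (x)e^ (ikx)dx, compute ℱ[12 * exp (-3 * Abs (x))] 72/ (k^2+9)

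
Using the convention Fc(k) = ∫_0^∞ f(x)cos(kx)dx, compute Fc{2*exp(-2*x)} 4/(k^2 + 4)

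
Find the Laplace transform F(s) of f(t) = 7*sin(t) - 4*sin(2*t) 7/(s^2 + 1) - 8/(s^2 + 4) 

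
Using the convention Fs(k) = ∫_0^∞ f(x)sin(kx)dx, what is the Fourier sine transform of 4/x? 2 * pi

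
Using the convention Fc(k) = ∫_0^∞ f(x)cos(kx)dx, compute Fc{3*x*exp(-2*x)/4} 3*(4 - k^2)/(4*(k^2+4)^2)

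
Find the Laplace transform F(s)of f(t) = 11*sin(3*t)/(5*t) 11*atan(3/s)/5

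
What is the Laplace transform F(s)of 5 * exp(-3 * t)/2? 5/(2 * (s + 3))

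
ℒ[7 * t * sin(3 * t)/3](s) 14 * s/(s^2 + 9)^2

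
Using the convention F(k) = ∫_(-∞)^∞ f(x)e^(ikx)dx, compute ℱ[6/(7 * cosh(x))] 6 * pi/(7 * cosh(pi * k/2))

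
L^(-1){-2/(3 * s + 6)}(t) -2 * exp(-2 * t)/3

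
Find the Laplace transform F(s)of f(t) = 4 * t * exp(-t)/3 4/(3 * (s + 1)^2)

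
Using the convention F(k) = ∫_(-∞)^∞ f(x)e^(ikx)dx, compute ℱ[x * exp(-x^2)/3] I * sqrt(pi) * k * exp(-k^2/4)/6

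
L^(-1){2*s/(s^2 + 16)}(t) 2*cos(4*t)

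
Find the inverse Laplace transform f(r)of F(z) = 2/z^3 r^2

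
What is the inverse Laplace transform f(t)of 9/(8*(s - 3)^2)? 9*t*exp(3*t)/8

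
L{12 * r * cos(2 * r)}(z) 12 * (z^2 - 4)/(z^2 + 4)^2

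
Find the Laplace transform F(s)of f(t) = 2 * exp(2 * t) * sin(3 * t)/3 2/((s - 2)^2 + 9)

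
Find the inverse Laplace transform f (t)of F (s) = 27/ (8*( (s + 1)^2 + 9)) 9*exp (-t)*sin (3*t)/8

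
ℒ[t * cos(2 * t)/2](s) (s^2 - 4)/(2 * (s^2 + 4)^2)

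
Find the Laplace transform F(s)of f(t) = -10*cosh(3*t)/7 -10*s/(7*s^2 - 63)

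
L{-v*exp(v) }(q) -1/(q - 1) ^2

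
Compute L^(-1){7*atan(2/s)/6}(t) 7*sin(2*t)/(6*t)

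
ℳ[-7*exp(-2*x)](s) -7*gamma(s)/2^s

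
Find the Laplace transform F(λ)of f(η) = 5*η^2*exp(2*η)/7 10/(7*(λ - 2)^3)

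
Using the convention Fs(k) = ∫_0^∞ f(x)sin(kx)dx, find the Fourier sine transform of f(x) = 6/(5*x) 3*pi/5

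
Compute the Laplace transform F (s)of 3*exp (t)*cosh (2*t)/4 3*(s - 1)/ (4*( (s - 1)^2-4))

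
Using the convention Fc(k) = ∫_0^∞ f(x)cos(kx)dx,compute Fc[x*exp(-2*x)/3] (4 - k^2)/(3*(k^2 + 4)^2)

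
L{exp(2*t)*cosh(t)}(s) (s - 2)/((s - 2)^2 - 1)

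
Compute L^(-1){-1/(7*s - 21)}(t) -exp(3*t)/7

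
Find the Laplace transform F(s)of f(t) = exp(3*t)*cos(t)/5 (s - 3)/(5*((s - 3)^2 + 1))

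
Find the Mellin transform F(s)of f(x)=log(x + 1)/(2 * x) -pi * csc(pi * s)/(2 * s - 2)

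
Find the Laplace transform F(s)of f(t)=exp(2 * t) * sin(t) 1/((s - 2)^2 + 1)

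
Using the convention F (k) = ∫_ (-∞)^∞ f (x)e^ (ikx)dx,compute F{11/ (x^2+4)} 11*pi*exp (-2*Abs (k))/2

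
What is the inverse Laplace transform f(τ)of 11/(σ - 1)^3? 11*τ^2*exp(τ)/2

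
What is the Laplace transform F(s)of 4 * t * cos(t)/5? 4 * (s^2 - 1)/(5 * (s^2 + 1)^2)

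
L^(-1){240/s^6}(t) 2 * t^5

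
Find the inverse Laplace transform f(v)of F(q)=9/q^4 3 * v^3/2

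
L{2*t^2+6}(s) 6/s+4/s^3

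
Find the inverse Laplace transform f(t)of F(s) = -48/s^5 -2 * t^4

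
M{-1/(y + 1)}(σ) -pi*csc(pi*σ)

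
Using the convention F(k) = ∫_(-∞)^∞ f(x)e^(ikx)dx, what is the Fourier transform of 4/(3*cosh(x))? 4*pi/(3*cosh(pi*k/2))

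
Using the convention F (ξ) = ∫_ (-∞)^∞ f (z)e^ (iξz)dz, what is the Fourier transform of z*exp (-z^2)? I*sqrt (pi)*ξ*exp (-ξ^2/4)/2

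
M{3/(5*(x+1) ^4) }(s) gamma(s)*gamma(4 - s) /10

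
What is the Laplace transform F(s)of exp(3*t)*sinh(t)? 1/((s - 3)^2 - 1)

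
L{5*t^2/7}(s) 10/(7*s^3)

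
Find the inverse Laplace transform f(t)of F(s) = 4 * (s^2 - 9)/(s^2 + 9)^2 4 * t * cos(3 * t)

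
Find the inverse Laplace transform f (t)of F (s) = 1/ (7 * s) 1/7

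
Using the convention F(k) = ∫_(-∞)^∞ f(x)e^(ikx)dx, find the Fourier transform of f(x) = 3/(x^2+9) pi * exp(-3 * Abs(k))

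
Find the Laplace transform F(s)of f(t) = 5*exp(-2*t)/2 5/(2*(s + 2))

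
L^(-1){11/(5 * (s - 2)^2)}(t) 11 * t * exp(2 * t)/5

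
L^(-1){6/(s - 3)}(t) 6*exp(3*t)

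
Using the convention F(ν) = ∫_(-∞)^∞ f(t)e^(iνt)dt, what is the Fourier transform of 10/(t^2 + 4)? 5 * pi * exp(-2 * Abs(ν))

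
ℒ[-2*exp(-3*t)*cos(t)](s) 2*(-s - 3) /((s+3) ^2+1) 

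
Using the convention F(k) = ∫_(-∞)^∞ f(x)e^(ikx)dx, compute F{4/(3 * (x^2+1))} 4 * pi * exp(-Abs(k))/3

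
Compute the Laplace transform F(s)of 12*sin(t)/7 12/(7*(s^2 + 1))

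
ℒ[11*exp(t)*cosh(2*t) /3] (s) 11*(s - 1) /(3*((s - 1) ^2 - 4) ) 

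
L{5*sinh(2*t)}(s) 10/(s^2 - 4)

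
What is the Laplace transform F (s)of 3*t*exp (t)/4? 3/ (4*(s - 1)^2)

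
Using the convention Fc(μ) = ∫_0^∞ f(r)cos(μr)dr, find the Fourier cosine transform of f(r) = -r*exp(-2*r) (μ^2 - 4)/(μ^2 + 4)^2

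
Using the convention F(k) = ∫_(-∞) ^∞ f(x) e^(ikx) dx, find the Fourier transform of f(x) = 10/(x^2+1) 10 * pi * exp(-Abs(k) ) 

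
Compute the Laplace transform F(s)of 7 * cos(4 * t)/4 7 * s/(4 * (s^2 + 16))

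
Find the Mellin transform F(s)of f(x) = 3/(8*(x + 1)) 3*pi*csc(pi*s)/8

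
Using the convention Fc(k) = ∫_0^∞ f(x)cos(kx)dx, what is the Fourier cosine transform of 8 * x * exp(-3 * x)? 8 * (9 - k^2)/(k^2 + 9)^2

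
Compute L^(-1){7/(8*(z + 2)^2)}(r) 7*r*exp(-2*r)/8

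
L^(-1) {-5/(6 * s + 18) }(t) -5 * exp(-3 * t) /6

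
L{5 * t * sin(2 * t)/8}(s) 5 * s/(2 * (s^2 + 4)^2)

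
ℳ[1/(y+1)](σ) pi * csc(pi * σ) 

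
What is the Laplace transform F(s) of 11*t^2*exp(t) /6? 11/(3*(s - 1) ^3) 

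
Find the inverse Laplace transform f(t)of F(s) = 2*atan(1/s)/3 2*sin(t)/(3*t)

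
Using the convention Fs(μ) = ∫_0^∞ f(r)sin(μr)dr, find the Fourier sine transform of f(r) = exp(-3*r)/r atan(μ/3)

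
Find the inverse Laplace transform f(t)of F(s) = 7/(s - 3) 7 * exp(3 * t)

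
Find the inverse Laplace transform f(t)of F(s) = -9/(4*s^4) -3*t^3/8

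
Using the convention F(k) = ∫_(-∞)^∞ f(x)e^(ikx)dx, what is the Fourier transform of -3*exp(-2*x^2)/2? -3*sqrt(2)*sqrt(pi)*exp(-k^2/8)/4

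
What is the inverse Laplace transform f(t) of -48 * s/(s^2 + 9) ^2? -8 * t * sin(3 * t) 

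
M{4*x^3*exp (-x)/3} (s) 4*gamma (s + 3)/3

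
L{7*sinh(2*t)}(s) 14/(s^2 - 4)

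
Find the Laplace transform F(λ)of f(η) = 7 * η 7/λ^2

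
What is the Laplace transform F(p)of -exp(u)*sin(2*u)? -2/((p - 1)^2 + 4)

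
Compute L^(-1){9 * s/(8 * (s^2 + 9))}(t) 9 * cos(3 * t)/8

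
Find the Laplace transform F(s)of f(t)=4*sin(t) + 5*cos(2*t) 5*s/(s^2 + 4) + 4/(s^2 + 1)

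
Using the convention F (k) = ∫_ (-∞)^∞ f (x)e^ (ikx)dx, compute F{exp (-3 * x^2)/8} sqrt (3) * sqrt (pi) * exp (-k^2/12)/24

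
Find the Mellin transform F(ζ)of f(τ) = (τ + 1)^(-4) gamma(ζ)*gamma(4 - ζ)/6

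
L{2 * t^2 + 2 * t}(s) 4/s^3 + 2/s^2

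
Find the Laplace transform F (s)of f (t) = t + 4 s^ (-2) + 4/s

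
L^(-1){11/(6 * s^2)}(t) 11 * t/6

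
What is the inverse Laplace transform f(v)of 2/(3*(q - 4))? 2*exp(4*v)/3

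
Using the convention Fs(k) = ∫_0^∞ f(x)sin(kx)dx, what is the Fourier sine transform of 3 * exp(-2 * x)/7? 3 * k/(7 * (k^2 + 4))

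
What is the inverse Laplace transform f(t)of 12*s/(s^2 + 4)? 12*cos(2*t)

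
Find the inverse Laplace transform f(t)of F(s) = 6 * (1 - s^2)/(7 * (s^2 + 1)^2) -6 * t * cos(t)/7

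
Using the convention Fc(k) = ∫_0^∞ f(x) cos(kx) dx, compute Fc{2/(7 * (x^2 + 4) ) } pi * exp(-2 * k) /14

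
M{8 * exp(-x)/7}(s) 8 * gamma(s)/7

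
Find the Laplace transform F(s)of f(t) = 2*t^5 240/s^6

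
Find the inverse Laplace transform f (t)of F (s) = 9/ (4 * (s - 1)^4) 3 * t^3 * exp (t)/8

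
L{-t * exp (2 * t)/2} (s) -1/ (2 * (s - 2)^2)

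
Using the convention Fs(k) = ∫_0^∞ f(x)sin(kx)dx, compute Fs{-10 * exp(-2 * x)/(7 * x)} -10 * atan(k/2)/7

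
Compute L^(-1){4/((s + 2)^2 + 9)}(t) 4*exp(-2*t)*sin(3*t)/3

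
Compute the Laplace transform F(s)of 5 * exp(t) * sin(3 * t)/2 15/(2 * ((s - 1)^2 + 9))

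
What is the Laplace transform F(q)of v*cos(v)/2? (q^2-1)/(2*(q^2 + 1)^2)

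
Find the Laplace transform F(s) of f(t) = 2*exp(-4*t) 2/(s + 4) 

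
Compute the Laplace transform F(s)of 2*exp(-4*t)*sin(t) 2/((s + 4)^2 + 1)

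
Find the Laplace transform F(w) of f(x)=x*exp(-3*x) (w + 3) ^(-2) 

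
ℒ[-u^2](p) -2/p^3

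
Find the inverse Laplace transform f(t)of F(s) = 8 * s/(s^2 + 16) 8 * cos(4 * t)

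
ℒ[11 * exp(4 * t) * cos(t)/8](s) 11 * (s - 4)/(8 * ((s - 4)^2+1))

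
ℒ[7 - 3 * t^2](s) 7/s - 6/s^3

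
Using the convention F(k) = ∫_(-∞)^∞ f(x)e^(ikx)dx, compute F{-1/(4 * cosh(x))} -pi/(4 * cosh(pi * k/2))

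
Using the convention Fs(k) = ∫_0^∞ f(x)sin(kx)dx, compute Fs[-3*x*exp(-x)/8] -3*k/(4*(k^2 + 1)^2)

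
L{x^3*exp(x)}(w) 6/(w - 1)^4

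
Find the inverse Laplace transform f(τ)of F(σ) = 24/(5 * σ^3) 12 * τ^2/5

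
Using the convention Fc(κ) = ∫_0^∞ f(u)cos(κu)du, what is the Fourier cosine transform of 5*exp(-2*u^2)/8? 5*sqrt(2)*sqrt(pi)*exp(-κ^2/8)/32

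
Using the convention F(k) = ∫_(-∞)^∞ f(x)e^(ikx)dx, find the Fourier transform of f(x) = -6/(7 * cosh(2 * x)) -3 * pi/(7 * cosh(pi * k/4))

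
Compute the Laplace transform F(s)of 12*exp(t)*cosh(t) 12*(s - 1)/(s*(s - 2))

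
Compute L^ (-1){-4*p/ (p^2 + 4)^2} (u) -u*sin (2*u)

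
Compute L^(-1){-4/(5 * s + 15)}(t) -4 * exp(-3 * t)/5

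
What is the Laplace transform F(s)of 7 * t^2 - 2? 14/s^3 - 2/s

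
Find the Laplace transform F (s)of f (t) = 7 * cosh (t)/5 7 * s/ (5 * (s^2 - 1))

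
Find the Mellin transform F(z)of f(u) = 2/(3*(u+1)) 2*pi*csc(pi*z)/3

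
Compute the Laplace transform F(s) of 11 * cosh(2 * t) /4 11 * s/(4 * (s^2 - 4) ) 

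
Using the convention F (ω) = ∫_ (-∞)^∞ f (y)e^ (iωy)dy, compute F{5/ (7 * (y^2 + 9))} 5 * pi * exp (-3 * Abs (ω))/21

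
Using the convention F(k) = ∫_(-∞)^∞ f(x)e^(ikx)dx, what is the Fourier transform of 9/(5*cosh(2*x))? 9*pi/(10*cosh(pi*k/4))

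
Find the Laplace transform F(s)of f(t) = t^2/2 s^(-3)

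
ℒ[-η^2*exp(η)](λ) -2/(λ - 1)^3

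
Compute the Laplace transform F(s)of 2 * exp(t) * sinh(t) 2/(s * (s - 2))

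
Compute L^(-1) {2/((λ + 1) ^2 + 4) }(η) exp(-η) * sin(2 * η) 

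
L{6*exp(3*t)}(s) 6/(s - 3)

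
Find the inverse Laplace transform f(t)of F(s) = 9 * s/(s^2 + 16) 9 * cos(4 * t)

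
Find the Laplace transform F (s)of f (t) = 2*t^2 4/s^3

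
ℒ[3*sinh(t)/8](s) 3/(8*(s^2 - 1))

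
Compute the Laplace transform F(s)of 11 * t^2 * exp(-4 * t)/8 11/(4 * (s + 4)^3)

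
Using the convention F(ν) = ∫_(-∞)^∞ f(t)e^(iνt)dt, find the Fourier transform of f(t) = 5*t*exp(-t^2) 5*I*sqrt(pi)*ν*exp(-ν^2/4)/2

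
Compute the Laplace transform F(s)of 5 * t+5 5/s^2+5/s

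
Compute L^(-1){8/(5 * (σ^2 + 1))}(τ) 8 * sin(τ)/5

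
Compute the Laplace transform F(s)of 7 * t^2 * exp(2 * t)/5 14/(5 * (s - 2)^3)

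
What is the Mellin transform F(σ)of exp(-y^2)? gamma(σ/2)/2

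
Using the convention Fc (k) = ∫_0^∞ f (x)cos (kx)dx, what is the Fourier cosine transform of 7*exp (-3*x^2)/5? 7*sqrt (3)*sqrt (pi)*exp (-k^2/12)/30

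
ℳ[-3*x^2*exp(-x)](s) -3*gamma(s + 2)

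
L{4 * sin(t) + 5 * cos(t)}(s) 4/(s^2 + 1) + 5 * s/(s^2 + 1)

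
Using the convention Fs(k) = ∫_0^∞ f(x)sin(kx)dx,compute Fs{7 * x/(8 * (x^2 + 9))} 7 * pi * exp(-3 * k)/16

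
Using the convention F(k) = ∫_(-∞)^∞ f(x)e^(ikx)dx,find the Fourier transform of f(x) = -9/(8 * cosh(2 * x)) -9 * pi/(16 * cosh(pi * k/4))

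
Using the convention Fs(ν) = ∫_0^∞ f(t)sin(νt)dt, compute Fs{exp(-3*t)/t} atan(ν/3)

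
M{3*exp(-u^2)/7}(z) 3*gamma(z/2)/14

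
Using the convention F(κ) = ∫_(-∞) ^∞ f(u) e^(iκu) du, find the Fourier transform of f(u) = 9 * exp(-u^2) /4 9 * sqrt(pi) * exp(-κ^2/4) /4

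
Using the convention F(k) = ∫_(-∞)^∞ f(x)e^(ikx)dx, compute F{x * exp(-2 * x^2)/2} sqrt(2) * I * sqrt(pi) * k * exp(-k^2/8)/16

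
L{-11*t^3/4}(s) -33/(2*s^4)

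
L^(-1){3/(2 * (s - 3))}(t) 3 * exp(3 * t)/2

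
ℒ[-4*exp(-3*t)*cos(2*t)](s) 4*(-s - 3)/((s + 3)^2 + 4)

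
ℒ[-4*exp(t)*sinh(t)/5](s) -4/(5*s*(s - 2))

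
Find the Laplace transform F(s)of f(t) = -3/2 -3/(2*s)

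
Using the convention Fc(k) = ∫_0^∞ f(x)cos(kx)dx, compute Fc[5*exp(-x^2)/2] 5*sqrt(pi)*exp(-k^2/4)/4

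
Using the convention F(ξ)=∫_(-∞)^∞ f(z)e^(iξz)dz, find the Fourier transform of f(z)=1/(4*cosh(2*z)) pi/(8*cosh(pi*ξ/4))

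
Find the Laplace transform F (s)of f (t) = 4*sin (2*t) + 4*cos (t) 4*s/ (s^2 + 1) + 8/ (s^2 + 4)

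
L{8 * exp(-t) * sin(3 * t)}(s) 24/((s + 1)^2 + 9)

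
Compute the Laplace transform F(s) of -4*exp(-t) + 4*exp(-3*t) 4/(s + 3) - 4/(s + 1) 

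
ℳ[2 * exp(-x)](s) 2 * gamma(s) 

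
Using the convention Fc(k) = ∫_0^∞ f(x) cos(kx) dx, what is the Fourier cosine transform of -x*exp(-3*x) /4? (k^2 - 9) /(4*(k^2 + 9) ^2) 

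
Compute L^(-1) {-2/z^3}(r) -r^2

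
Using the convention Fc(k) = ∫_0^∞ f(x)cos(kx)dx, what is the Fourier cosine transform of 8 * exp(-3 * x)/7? 24/(7 * (k^2 + 9))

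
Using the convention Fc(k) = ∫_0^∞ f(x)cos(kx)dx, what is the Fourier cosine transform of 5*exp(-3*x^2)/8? 5*sqrt(3)*sqrt(pi)*exp(-k^2/12)/48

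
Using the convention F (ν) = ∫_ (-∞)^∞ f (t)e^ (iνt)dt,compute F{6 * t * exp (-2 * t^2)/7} 3 * sqrt (2) * I * sqrt (pi) * ν * exp (-ν^2/8)/28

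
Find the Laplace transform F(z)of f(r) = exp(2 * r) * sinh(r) 1/((z - 2)^2 - 1)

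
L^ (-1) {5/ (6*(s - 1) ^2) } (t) 5*t*exp (t) /6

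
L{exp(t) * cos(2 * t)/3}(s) (s - 1)/(3 * ((s - 1)^2 + 4))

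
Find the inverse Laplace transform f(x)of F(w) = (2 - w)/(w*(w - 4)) -exp(2*x)*cosh(2*x)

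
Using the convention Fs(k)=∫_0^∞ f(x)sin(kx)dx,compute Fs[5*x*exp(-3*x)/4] 15*k/(2*(k^2 + 9)^2)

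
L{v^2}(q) 2/q^3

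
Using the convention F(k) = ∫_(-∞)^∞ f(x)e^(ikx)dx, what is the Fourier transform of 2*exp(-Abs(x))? 4/(k^2 + 1)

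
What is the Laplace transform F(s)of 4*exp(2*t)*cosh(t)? 4*(s - 2)/((s - 2)^2 - 1)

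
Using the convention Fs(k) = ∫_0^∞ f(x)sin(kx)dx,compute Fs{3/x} 3*pi/2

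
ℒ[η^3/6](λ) λ^(-4)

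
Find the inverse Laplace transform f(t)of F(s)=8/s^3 4 * t^2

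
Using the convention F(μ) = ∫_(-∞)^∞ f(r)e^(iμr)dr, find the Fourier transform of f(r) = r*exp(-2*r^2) sqrt(2)*I*sqrt(pi)*μ*exp(-μ^2/8)/8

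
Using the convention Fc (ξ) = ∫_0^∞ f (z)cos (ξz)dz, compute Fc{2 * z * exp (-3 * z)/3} 2 * (9 - ξ^2)/ (3 * (ξ^2+9)^2)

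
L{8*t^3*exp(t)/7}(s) 48/(7*(s - 1)^4)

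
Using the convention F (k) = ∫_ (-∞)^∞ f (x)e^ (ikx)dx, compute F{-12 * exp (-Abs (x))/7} -24/ (7 * k^2+7)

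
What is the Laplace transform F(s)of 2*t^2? 4/s^3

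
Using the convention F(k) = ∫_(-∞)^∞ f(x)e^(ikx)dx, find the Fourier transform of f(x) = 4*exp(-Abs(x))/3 8/(3*(k^2 + 1))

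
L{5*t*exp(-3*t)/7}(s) 5/(7*(s + 3)^2)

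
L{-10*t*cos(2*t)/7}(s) 10*(4 - s^2)/(7*(s^2 + 4)^2)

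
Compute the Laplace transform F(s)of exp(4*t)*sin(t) 1/((s - 4)^2+1)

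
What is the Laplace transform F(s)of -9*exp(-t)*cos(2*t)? 9*(-s - 1)/((s+1)^2+4)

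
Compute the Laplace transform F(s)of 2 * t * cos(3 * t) 2 * (s^2 - 9)/(s^2 + 9)^2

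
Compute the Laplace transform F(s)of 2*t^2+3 4/s^3+3/s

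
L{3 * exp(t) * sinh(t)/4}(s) 3/(4 * s * (s - 2))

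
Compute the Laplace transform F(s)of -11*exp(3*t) -11/(s - 3)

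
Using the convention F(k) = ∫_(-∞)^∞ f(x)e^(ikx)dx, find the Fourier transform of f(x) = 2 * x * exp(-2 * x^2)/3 sqrt(2) * I * sqrt(pi) * k * exp(-k^2/8)/12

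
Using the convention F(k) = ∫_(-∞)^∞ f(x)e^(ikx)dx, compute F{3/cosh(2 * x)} 3 * pi/(2 * cosh(pi * k/4))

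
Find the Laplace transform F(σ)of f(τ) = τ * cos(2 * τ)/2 (σ^2 - 4)/(2 * (σ^2 + 4)^2)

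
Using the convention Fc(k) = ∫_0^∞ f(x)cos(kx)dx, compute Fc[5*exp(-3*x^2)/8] 5*sqrt(3)*sqrt(pi)*exp(-k^2/12)/48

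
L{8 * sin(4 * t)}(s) 32/(s^2 + 16)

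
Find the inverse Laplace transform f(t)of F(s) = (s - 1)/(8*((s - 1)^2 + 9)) exp(t)*cos(3*t)/8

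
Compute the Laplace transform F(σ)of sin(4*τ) 4/(σ^2+16)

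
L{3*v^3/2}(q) 9/q^4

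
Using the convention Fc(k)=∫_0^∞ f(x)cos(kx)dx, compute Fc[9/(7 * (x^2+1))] 9 * pi * exp(-k)/14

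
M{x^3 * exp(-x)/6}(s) gamma(s + 3)/6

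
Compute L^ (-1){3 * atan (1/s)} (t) 3 * sin (t)/t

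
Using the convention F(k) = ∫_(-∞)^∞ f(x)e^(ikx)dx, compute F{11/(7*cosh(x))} 11*pi/(7*cosh(pi*k/2))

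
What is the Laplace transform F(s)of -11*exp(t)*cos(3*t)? 11*(1 - s)/((s - 1)^2 + 9)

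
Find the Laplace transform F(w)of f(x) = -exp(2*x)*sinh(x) -1/((w - 2)^2-1)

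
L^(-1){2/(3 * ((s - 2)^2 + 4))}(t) exp(2 * t) * sin(2 * t)/3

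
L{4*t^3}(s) 24/s^4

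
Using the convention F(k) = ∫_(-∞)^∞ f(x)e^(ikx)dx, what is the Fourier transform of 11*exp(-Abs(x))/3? 22/(3*(k^2 + 1))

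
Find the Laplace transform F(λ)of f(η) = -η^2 -2/λ^3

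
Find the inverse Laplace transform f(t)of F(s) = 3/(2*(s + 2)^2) 3*t*exp(-2*t)/2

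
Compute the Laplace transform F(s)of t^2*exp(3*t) 2/(s - 3)^3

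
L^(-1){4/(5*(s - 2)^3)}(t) 2*t^2*exp(2*t)/5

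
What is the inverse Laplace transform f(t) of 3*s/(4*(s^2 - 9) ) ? 3*cosh(3*t) /4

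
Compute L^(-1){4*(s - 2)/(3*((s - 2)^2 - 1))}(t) 4*exp(2*t)*cosh(t)/3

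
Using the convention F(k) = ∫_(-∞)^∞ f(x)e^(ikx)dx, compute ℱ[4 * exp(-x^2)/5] 4 * sqrt(pi) * exp(-k^2/4)/5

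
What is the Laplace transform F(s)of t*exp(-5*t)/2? 1/(2*(s + 5)^2)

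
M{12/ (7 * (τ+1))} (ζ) 12 * pi * csc (pi * ζ)/7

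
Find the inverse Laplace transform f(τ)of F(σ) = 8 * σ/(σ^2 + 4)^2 2 * τ * sin(2 * τ)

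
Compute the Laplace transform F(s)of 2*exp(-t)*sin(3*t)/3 2/((s + 1)^2 + 9)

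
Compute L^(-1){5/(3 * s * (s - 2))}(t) 5 * exp(t) * sinh(t)/3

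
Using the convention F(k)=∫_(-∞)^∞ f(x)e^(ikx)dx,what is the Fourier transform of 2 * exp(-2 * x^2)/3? sqrt(2) * sqrt(pi) * exp(-k^2/8)/3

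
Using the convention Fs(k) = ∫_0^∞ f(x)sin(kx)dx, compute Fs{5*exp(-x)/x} 5*atan(k)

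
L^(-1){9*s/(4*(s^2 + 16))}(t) 9*cos(4*t)/4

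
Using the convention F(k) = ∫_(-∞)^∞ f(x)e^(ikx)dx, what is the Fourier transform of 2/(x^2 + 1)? 2 * pi * exp(-Abs(k))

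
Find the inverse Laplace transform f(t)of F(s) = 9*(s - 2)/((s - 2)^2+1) 9*exp(2*t)*cos(t)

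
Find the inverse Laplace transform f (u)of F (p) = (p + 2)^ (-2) u*exp (-2*u)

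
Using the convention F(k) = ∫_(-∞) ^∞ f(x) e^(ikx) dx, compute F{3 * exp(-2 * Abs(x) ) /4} 3/(k^2+4) 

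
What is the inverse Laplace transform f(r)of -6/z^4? -r^3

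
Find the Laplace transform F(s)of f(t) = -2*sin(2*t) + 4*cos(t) 4*s/(s^2 + 1) - 4/(s^2 + 4)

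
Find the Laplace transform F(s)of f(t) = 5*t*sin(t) 10*s/(s^2 + 1)^2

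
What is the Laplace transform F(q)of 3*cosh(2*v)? 3*q/(q^2 - 4)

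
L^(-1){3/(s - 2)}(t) 3 * exp(2 * t)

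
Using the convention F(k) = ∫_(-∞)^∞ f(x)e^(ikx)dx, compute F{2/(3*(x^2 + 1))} 2*pi*exp(-Abs(k))/3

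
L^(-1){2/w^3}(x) x^2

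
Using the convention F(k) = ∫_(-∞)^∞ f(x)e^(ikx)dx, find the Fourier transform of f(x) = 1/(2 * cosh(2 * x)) pi/(4 * cosh(pi * k/4))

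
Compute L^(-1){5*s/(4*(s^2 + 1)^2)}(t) 5*t*sin(t)/8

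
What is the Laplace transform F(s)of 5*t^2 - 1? 10/s^3 - 1/s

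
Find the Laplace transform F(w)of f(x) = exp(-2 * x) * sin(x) 1/((w + 2)^2 + 1)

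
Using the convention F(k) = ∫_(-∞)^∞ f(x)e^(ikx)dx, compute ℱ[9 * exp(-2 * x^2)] 9 * sqrt(2) * sqrt(pi) * exp(-k^2/8)/2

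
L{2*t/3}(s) 2/(3*s^2)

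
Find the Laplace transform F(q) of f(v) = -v -1/q^2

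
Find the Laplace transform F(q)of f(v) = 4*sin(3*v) 12/(q^2 + 9)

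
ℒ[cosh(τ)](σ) σ/(σ^2 - 1)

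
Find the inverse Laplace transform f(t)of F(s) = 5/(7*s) 5/7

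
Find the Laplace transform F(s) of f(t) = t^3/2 3/s^4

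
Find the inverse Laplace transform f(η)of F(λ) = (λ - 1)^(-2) η * exp(η)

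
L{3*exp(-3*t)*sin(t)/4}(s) 3/(4*((s + 3)^2 + 1))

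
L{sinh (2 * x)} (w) 2/ (w^2 - 4)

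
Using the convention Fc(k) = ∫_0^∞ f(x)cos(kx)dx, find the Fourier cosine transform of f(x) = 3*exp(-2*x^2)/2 3*sqrt(2)*sqrt(pi)*exp(-k^2/8)/8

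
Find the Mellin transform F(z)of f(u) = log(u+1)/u -pi * csc(pi * z)/(z - 1)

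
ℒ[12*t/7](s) 12/(7*s^2)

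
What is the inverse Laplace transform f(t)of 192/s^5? 8 * t^4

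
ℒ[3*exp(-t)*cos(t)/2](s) 3*(s+1)/(2*((s+1)^2+1))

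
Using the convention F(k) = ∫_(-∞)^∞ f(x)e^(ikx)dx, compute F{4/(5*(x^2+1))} 4*pi*exp(-Abs(k))/5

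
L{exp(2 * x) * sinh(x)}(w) 1/((w - 2)^2 - 1)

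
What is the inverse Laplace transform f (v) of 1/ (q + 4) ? exp (-4 * v) 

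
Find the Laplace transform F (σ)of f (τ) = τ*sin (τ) 2*σ/ (σ^2 + 1)^2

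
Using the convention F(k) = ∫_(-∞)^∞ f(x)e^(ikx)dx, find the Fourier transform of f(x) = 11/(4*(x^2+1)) 11*pi*exp(-Abs(k))/4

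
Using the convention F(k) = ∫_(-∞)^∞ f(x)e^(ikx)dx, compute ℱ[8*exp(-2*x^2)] 4*sqrt(2)*sqrt(pi)*exp(-k^2/8)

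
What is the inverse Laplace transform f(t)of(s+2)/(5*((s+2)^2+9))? exp(-2*t)*cos(3*t)/5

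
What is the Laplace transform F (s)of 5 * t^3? 30/s^4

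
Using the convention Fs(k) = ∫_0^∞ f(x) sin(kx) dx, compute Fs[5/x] 5 * pi/2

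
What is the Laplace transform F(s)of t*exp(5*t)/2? 1/(2*(s - 5)^2)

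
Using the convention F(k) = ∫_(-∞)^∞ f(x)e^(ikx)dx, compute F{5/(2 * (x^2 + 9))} 5 * pi * exp(-3 * Abs(k))/6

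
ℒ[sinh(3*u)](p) 3/(p^2-9)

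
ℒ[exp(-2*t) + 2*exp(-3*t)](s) 2/(s + 3) + 1/(s + 2)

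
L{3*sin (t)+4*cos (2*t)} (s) 3/ (s^2+1)+4*s/ (s^2+4)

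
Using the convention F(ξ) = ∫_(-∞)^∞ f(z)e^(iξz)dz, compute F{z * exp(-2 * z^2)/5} sqrt(2) * I * sqrt(pi) * ξ * exp(-ξ^2/8)/40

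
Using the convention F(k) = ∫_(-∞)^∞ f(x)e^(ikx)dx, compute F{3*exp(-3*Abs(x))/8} 9/(4*(k^2 + 9))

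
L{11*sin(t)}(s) 11/(s^2 + 1)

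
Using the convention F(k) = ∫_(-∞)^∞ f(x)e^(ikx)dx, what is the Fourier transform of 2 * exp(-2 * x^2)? sqrt(2) * sqrt(pi) * exp(-k^2/8)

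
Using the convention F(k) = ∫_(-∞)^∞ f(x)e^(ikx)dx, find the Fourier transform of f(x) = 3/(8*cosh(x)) 3*pi/(8*cosh(pi*k/2))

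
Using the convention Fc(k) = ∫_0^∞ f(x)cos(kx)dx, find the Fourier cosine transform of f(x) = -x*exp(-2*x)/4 (k^2 - 4)/(4*(k^2 + 4)^2)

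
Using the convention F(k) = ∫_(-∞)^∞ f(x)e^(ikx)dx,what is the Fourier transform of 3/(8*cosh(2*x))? 3*pi/(16*cosh(pi*k/4))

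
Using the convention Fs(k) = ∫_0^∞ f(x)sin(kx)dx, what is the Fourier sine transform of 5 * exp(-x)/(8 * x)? 5 * atan(k)/8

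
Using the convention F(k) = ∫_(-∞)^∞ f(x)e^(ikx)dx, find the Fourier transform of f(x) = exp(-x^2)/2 sqrt(pi)*exp(-k^2/4)/2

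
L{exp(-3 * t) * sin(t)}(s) 1/((s + 3)^2 + 1)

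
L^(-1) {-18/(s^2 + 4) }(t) -9 * sin(2 * t) 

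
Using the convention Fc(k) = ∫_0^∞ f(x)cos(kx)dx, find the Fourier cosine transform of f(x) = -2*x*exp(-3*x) 2*(k^2 - 9)/(k^2+9)^2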